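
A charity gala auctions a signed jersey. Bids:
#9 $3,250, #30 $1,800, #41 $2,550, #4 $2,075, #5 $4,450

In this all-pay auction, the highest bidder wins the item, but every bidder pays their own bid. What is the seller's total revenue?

Bids ranked: 4,450 (#5) > 3,250 (#9) > 2,550 (#41) > 2,075 (#4) > 1,800 (#30)
Every bidder forfeits their bid regardless of winning.
Revenue = 3,250 + 1,800 + 2,550 + 2,075 + 4,450 = $14,125.

Total revenue: $14,125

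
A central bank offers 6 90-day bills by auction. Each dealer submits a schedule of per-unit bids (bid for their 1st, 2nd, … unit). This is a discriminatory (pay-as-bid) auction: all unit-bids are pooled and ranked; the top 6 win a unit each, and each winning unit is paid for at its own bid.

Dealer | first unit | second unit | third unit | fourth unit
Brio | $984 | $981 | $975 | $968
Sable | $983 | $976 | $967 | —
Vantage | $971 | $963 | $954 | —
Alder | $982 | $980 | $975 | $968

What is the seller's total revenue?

Merging the schedules and taking the best 6: 984 (Brio-1), 983 (Sable-1), 982 (Alder-1), 981 (Brio-2), 980 (Alder-2), 976 (Sable-2)
Next rejected bid: $975 (not a price — pay-as-bid).
Each winning unit pays its own bid.
Revenue = 984 + 983 + 982 + 981 + 980 + 976 = $5,886.

Total revenue: $5,886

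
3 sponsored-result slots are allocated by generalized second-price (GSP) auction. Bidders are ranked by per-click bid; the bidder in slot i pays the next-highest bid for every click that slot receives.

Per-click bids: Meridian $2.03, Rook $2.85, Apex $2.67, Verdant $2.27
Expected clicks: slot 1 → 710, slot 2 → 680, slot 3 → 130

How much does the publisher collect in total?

Total revenue: $3703.20

Per-click bids in order: $2.85 (Rook) > $2.67 (Apex) > $2.27 (Verdant) > $2.03 (Meridian)
Slot 1: Rook pays $2.67 × 710 = $1895.70
Slot 2: Apex pays $2.27 × 680 = $1543.60
Slot 3: Verdant pays $2.03 × 130 = $263.90
Total = $3703.20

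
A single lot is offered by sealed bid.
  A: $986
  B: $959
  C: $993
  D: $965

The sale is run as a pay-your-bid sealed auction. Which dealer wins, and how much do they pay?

Bids ranked: 993 (C) > 986 (A) > 965 (D) > 959 (B)
C has the highest bid and pays exactly that: $993.

C pays $993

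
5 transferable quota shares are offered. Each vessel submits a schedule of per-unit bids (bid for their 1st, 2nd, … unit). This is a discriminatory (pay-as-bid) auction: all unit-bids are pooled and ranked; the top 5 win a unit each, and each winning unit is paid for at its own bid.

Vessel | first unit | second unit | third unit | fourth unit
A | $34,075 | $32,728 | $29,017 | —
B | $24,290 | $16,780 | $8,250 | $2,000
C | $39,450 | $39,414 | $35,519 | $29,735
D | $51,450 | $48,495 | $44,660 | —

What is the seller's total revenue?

Total revenue: $223,469

All unit-bids, highest first — top 5: 51,450 (D-1), 48,495 (D-2), 44,660 (D-3), 39,450 (C-1), 39,414 (C-2)
Next rejected bid: $35,519 (not a price — pay-as-bid).
Each winning unit pays its own bid.
Revenue = 51,450 + 48,495 + 44,660 + 39,450 + 39,414 = $223,469.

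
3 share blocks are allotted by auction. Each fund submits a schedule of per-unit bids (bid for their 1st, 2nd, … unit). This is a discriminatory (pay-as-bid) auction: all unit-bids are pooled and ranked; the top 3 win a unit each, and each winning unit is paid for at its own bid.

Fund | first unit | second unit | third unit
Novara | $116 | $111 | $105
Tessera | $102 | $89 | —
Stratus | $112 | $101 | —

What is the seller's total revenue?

Total revenue: $339

Merging the schedules and taking the best 3: 116 (Novara-1), 112 (Stratus-1), 111 (Novara-2)
Next rejected bid: $105 (not a price — pay-as-bid).
Each winning unit pays its own bid.
Revenue = 116 + 112 + 111 = $339.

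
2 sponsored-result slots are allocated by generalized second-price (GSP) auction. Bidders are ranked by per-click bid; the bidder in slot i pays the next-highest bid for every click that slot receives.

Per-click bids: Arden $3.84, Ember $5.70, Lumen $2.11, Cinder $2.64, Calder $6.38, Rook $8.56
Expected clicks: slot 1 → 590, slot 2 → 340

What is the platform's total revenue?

Total revenue: $5702.20

Ranked by bid: $8.56 (Rook) > $6.38 (Calder) > $5.70 (Ember) > …
Slot 1: Rook pays $6.38 × 590 = $3764.20
Slot 2: Calder pays $5.70 × 340 = $1938.00
Total = $5702.20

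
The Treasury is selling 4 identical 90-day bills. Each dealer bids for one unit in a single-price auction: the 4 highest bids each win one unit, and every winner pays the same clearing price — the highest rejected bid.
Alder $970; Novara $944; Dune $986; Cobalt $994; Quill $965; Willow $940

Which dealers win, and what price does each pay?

Sorting: 994 (Cobalt), 986 (Dune), 970 (Alder), 965 (Quill), 944 (Novara), 940 (Willow)
Winners (4 units): Cobalt, Dune, Alder, Quill.
Highest unsuccessful bid: $944 → clearing price.

Cobalt, Dune, Alder, Quill; each pays $944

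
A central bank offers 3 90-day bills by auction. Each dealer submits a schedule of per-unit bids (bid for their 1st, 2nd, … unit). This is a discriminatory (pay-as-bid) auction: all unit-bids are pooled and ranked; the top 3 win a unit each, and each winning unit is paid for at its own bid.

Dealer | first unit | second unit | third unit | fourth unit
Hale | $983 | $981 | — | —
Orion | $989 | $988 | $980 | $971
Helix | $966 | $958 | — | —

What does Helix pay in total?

Helix pays $0

Merging the schedules and taking the best 3: 989 (Orion-1), 988 (Orion-2), 983 (Hale-1)
Next rejected bid: $981 (not a price — pay-as-bid).
Helix wins no units.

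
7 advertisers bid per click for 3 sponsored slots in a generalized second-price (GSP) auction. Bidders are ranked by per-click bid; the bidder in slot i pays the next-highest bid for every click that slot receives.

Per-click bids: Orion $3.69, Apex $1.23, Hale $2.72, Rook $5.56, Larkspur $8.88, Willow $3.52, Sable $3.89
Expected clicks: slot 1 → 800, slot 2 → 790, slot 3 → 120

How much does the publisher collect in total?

Ranked by bid: $8.88 (Larkspur) > $5.56 (Rook) > $3.89 (Sable) > $3.69 (Orion) > …
Slot 1: Larkspur pays $5.56 × 800 = $4448.00
Slot 2: Rook pays $3.89 × 790 = $3073.10
Slot 3: Sable pays $3.69 × 120 = $442.80
Total = $7963.90

Total revenue: $7963.90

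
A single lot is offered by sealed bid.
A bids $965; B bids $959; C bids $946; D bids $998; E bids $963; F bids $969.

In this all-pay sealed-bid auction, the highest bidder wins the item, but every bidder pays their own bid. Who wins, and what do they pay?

Bids in order: 998 (D) > 969 (F) > 965 (A) > 963 (E) > 959 (B) > 946 (C)
D is highest and takes the item; every bidder forfeits their bid.

D pays $998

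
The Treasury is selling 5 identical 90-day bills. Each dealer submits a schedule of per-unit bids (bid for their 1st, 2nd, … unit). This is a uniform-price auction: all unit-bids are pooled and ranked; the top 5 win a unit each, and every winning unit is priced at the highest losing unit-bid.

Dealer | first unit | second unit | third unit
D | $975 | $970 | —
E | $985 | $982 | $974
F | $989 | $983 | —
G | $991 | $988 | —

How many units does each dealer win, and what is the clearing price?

E 1, F 2, G 2; clearing price $982

Pooled unit-bids ranked (top 5): 991 (G-1), 989 (F-1), 988 (G-2), 985 (E-1), 983 (F-2)
Highest rejected unit-bid = $982.
Allocation: E 1, F 2, G 2.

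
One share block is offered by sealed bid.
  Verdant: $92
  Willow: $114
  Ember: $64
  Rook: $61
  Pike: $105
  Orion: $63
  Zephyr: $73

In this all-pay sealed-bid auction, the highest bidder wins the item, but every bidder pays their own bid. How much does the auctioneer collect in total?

Total revenue: $572

Rule: the highest bidder wins the item, but every bidder pays their own bid.
Bids in order: 114 (Willow) > 105 (Pike) > 92 (Verdant) > 73 (Zephyr) > 64 (Ember) > 63 (Orion) > …
Every bidder forfeits their bid regardless of winning.
Revenue = 92 + 114 + 64 + 61 + 105 + 63 + 73 = $572.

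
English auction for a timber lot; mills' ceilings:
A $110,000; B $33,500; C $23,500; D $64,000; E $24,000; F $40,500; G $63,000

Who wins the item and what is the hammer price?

A wins at $64,000

Rule: the price rises until one bidder remains; the winner pays the price at which the last rival dropped out.
Limits ranked: 110,000 (A) > 64,000 (D) > 63,000 (G) > 40,500 (F) > 33,500 (B) > 24,000 (E) > …
Bidding ends when D exits at $64,000; A takes it.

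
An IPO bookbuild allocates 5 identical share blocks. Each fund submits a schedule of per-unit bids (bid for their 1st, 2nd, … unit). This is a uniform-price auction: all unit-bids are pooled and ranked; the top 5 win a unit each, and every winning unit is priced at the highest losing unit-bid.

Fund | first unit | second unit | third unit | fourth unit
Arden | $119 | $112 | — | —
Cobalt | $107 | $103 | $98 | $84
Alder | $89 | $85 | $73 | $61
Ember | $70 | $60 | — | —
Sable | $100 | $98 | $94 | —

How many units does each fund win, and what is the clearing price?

Pooled unit-bids ranked (top 5): 119 (Arden-1), 112 (Arden-2), 107 (Cobalt-1), 103 (Cobalt-2), 100 (Sable-1)
First bid not allocated: $98.
Allocation: Arden 2, Cobalt 2, Sable 1.

Arden 2, Cobalt 2, Sable 1; clearing price $98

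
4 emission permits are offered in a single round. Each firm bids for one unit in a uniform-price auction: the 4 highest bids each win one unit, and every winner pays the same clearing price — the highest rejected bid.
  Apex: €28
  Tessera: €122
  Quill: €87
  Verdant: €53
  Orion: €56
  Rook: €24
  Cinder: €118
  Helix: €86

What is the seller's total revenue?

Total revenue: €224

Sorting: 122 (Tessera), 118 (Cinder), 87 (Quill), 86 (Helix), 56 (Orion), 53 (Verdant), …
The 4 highest are Tessera, Cinder, Quill, Helix.
Clearing price = highest rejected bid = €56.
Total revenue = 4 × €56 = €224.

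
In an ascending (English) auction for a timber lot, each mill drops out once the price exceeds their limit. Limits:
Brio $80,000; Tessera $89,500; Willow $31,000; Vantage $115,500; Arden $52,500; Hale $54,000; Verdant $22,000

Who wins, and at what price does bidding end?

Vantage wins at $89,500

Limits in order: 115,500 (Vantage) > 89,500 (Tessera) > 80,000 (Brio) > 54,000 (Hale) > 52,500 (Arden) > 31,000 (Willow) > …
Tessera is the last rival to drop out, at $89,500; Vantage remains and wins at that price.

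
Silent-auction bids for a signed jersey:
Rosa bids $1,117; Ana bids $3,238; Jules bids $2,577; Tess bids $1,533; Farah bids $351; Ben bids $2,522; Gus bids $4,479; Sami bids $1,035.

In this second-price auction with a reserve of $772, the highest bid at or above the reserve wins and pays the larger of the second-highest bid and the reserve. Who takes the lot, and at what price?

Gus pays $3,238

Rule: the highest bid at or above the reserve wins and pays the larger of the second-highest bid and the reserve.
Bids ranked: 4,479 (Gus) > 3,238 (Ana) > 2,577 (Jules) > 2,522 (Ben) > 1,533 (Tess) > 1,117 (Rosa) > …
Gus has the top bid at or above the reserve ($4,479).
max(second-highest $3,238, reserve $772) = $3,238; the reserve does not bind.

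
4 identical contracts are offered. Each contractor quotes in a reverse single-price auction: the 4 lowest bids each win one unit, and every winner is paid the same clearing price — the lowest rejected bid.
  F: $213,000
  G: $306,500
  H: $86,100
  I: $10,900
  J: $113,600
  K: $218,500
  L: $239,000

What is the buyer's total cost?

Total cost: $874,000

Ordering the bids: 10,900 (I), 86,100 (H), 113,600 (J), 213,000 (F), 218,500 (K), 239,000 (L), …
The 4 lowest are I, H, J, F.
Lowest unsuccessful bid: $218,500 → clearing price.
Total cost = 4 × $218,500 = $874,000.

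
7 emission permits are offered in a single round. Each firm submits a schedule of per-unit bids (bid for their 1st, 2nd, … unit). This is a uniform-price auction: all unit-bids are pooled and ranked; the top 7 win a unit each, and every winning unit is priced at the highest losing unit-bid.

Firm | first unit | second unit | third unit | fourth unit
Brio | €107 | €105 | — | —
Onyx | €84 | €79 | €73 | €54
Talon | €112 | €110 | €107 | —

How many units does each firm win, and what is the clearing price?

Brio 2, Onyx 2, Talon 3; clearing price €73

All unit-bids, highest first — top 7: 112 (Talon-1), 110 (Talon-2), 107 (Brio-1), 107 (Talon-3), 105 (Brio-2), 84 (Onyx-1), 79 (Onyx-2)
The (k+1)-th unit-bid is €73.
Allocation: Brio 2, Onyx 2, Talon 3.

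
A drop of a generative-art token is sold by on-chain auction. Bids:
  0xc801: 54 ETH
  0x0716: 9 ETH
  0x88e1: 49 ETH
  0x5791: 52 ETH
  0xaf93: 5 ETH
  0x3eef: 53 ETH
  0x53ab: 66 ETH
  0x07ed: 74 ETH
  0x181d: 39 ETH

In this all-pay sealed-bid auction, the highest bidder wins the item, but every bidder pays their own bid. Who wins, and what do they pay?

0x07ed pays 74 ETH

Sorting bids: 74 (0x07ed) > 66 (0x53ab) > 54 (0xc801) > 53 (0x3eef) > 52 (0x5791) > 49 (0x88e1) > …
0x07ed is highest and takes the item; every bidder forfeits their bid.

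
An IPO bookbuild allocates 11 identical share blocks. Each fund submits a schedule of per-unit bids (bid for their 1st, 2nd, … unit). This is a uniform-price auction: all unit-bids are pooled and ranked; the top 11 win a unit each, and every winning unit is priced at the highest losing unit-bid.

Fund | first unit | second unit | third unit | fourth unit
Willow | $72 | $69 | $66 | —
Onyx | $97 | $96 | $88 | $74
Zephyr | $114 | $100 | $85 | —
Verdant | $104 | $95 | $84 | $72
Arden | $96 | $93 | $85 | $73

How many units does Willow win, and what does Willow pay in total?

All unit-bids, highest first — top 11: 114 (Zephyr-1), 104 (Verdant-1), 100 (Zephyr-2), 97 (Onyx-1), 96 (Onyx-2), 96 (Arden-1), 95 (Verdant-2), 93 (Arden-2), 88 (Onyx-3), 85 (Zephyr-3), 85 (Arden-3)
First bid not allocated: $84.
Willow wins 0 unit(s) at $84 each.

Willow: 0 units, pays $0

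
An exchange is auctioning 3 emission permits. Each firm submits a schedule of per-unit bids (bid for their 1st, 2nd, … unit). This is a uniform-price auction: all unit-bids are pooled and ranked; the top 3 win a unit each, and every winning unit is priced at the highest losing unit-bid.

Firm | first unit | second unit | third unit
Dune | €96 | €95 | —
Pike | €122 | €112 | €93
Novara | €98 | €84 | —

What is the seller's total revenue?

Pooled unit-bids ranked (top 3): 122 (Pike-1), 112 (Pike-2), 98 (Novara-1)
The (k+1)-th unit-bid is €96.
Allocation: Novara 1, Pike 2. Every unit priced at €96.
Revenue = 3 × 96 = €288.

Total revenue: €288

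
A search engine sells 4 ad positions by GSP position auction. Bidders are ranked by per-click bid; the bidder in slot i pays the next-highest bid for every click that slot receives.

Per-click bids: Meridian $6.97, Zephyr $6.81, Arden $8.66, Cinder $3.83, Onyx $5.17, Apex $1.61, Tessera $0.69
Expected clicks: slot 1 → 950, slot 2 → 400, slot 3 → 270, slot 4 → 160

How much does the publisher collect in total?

Ranked by bid: $8.66 (Arden) > $6.97 (Meridian) > $6.81 (Zephyr) > $5.17 (Onyx) > $3.83 (Cinder) > …
Slot 1: Arden pays $6.97 × 950 = $6621.50
Slot 2: Meridian pays $6.81 × 400 = $2724.00
Slot 3: Zephyr pays $5.17 × 270 = $1395.90
Slot 4: Onyx pays $3.83 × 160 = $612.80
Total = $11354.20

Total revenue: $11354.20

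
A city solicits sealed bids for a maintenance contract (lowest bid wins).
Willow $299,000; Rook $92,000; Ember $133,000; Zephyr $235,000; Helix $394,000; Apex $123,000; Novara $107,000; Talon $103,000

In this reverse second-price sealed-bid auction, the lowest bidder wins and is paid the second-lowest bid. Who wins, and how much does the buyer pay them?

Rook is paid $103,000

Rule: the lowest bidder wins and is paid the second-lowest bid.
Bids ranked: 92,000 (Rook) < 103,000 (Talon) < 107,000 (Novara) < 123,000 (Apex) < 133,000 (Ember) < 235,000 (Zephyr) < …
Rook wins with the lowest bid; price is set by the runner-up at $103,000.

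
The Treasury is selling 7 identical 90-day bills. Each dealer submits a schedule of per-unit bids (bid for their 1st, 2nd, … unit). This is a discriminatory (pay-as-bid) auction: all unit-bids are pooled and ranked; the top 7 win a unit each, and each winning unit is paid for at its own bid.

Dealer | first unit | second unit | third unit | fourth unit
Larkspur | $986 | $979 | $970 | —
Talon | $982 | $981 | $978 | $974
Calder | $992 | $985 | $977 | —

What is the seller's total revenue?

Total revenue: $6,883

Pooled unit-bids ranked (top 7): 992 (Calder-1), 986 (Larkspur-1), 985 (Calder-2), 982 (Talon-1), 981 (Talon-2), 979 (Larkspur-2), 978 (Talon-3)
Next rejected bid: $977 (not a price — pay-as-bid).
Each winning unit pays its own bid.
Revenue = 992 + 986 + 985 + 982 + 981 + 979 + 978 = $6,883.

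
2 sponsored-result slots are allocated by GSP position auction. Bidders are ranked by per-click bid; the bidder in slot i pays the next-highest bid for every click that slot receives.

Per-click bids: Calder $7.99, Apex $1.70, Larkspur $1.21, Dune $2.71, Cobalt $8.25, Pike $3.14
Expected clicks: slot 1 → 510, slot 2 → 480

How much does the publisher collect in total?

Ranked by bid: $8.25 (Cobalt) > $7.99 (Calder) > $3.14 (Pike) > …
Slot 1: Cobalt pays $7.99 × 510 = $4074.90
Slot 2: Calder pays $3.14 × 480 = $1507.20
Total = $5582.10

Total revenue: $5582.10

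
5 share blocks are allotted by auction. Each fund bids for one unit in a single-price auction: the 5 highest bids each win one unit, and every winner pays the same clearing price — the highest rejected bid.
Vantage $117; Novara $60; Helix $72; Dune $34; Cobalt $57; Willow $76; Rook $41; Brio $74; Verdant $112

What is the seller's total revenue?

Bids ranked high→low: 117 (Vantage), 112 (Verdant), 76 (Willow), 74 (Brio), 72 (Helix), 60 (Novara), 57 (Cobalt), …
Top 5: Vantage, Verdant, Willow, Brio, Helix.
Clearing price = highest rejected bid = $60.
Total revenue = 5 × $60 = $300.

Total revenue: $300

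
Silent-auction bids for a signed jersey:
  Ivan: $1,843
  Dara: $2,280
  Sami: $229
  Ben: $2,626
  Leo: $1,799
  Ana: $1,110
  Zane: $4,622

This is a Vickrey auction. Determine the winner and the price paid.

Rule: the highest bidder wins and pays the second-highest bid.
Bids in order: 4,622 (Zane) > 2,626 (Ben) > 2,280 (Dara) > 1,843 (Ivan) > 1,799 (Leo) > 1,110 (Ana) > …
Zane wins with the highest bid; price is set by the runner-up at $2,626.

Zane pays $2,626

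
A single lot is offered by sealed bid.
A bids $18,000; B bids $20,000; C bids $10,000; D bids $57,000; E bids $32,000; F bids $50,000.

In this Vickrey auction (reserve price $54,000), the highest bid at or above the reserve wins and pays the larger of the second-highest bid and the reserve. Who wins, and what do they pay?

Bids in order: 57,000 (D) > 50,000 (F) > 32,000 (E) > 20,000 (B) > 18,000 (A) > 10,000 (C)
Highest eligible bid: D at $57,000.
max(second-highest $50,000, reserve $54,000) = $54,000.

D pays $54,000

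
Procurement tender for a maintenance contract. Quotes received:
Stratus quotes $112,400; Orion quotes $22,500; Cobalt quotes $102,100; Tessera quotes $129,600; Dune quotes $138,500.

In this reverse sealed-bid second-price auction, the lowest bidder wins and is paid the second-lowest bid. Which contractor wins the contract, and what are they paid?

Orion is paid $102,100

Reverse sealed-bid second-price auction: the lowest bidder wins and is paid the second-lowest bid.
Bids ranked: 22,500 (Orion) < 102,100 (Cobalt) < 112,400 (Stratus) < 129,600 (Tessera) < 138,500 (Dune)
Second-price: Orion is paid Cobalt's bid of $102,100.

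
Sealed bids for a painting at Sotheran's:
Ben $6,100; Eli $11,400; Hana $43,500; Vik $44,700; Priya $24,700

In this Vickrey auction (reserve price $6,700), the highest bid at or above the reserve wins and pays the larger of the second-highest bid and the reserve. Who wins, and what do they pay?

Vik pays $43,500

Vickrey auction (reserve price $6,700): the highest bid at or above the reserve wins and pays the larger of the second-highest bid and the reserve.
Bids in order: 44,700 (Vik) > 43,500 (Hana) > 24,700 (Priya) > 11,400 (Eli) > 6,100 (Ben)
Vik has the top bid at or above the reserve ($44,700).
max(second-highest $43,500, reserve $6,700) = $43,500; the reserve does not bind.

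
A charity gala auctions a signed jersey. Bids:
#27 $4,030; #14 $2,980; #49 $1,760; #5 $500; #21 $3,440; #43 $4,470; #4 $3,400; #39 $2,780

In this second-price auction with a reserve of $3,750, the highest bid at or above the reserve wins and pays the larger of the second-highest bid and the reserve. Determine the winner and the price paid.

Bids in order: 4,470 (#43) > 4,030 (#27) > 3,440 (#21) > 3,400 (#4) > 2,980 (#14) > 2,780 (#39) > …
#43 has the top bid at or above the reserve ($4,470).
Second-highest bid $4,030 exceeds the reserve $3,750 → payment $4,030.

#43 pays $4,030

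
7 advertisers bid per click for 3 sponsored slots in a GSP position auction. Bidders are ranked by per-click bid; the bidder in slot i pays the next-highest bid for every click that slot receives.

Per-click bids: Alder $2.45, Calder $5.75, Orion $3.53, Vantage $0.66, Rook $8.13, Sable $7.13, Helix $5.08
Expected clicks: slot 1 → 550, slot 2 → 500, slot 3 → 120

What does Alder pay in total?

Per-click bids in order: $8.13 (Rook) > $7.13 (Sable) > $5.75 (Calder) > $5.08 (Helix) > …
Alder ranks below slot 3 → no slot, pays nothing.

Alder pays $0.00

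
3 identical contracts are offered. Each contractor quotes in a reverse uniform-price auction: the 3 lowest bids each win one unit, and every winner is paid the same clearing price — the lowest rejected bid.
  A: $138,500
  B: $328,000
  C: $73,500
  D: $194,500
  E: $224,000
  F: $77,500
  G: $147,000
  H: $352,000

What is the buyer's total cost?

Bids ranked low→high: 73,500 (C), 77,500 (F), 138,500 (A), 147,000 (G), 194,500 (D), …
The 3 lowest are C, F, A.
Clearing price = lowest rejected bid = $147,000.
Total cost = 3 × $147,000 = $441,000.

Total cost: $441,000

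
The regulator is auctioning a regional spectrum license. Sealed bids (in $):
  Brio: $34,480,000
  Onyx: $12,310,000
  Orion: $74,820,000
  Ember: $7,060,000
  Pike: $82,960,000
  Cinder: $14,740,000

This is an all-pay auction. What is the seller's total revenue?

Total revenue: $226,370,000

Sorting bids: 82,960,000 (Pike) > 74,820,000 (Orion) > 34,480,000 (Brio) > 14,740,000 (Cinder) > 12,310,000 (Onyx) > 7,060,000 (Ember)
Every bidder forfeits their bid regardless of winning.
Revenue = 34,480,000 + 12,310,000 + 74,820,000 + 7,060,000 + 82,960,000 + 14,740,000 = $226,370,000.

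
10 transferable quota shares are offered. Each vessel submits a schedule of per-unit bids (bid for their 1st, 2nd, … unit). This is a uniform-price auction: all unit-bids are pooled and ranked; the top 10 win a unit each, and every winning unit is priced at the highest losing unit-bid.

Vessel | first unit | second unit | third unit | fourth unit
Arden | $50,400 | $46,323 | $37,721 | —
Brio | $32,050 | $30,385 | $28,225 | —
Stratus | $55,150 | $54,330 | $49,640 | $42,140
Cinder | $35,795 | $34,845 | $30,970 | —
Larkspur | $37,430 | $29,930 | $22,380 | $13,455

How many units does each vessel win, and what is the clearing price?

Arden 3, Cinder 2, Larkspur 1, Stratus 4; clearing price $32,050

Pooled unit-bids ranked (top 10): 55,150 (Stratus-1), 54,330 (Stratus-2), 50,400 (Arden-1), 49,640 (Stratus-3), 46,323 (Arden-2), 42,140 (Stratus-4), 37,721 (Arden-3), 37,430 (Larkspur-1), 35,795 (Cinder-1), 34,845 (Cinder-2)
The (k+1)-th unit-bid is $32,050.
Allocation: Arden 3, Cinder 2, Larkspur 1, Stratus 4.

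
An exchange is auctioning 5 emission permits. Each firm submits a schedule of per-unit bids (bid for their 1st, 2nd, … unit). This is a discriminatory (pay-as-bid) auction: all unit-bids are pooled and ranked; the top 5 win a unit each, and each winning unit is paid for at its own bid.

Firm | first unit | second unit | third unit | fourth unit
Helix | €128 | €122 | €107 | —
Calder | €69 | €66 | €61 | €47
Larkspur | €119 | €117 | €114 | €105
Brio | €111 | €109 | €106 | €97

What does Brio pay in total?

Pooled unit-bids ranked (top 5): 128 (Helix-1), 122 (Helix-2), 119 (Larkspur-1), 117 (Larkspur-2), 114 (Larkspur-3)
Next rejected bid: €111 (not a price — pay-as-bid).
Brio wins no units.

Brio pays €0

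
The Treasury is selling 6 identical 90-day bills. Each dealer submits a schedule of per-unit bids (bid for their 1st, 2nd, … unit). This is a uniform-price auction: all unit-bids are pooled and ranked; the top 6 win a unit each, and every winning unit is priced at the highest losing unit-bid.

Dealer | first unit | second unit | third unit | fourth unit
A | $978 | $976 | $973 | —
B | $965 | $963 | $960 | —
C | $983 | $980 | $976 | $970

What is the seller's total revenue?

Total revenue: $5,820

Pooled unit-bids ranked (top 6): 983 (C-1), 980 (C-2), 978 (A-1), 976 (A-2), 976 (C-3), 973 (A-3)
The (k+1)-th unit-bid is $970.
Allocation: A 3, C 3. Every unit priced at $970.
Revenue = 6 × 970 = $5,820.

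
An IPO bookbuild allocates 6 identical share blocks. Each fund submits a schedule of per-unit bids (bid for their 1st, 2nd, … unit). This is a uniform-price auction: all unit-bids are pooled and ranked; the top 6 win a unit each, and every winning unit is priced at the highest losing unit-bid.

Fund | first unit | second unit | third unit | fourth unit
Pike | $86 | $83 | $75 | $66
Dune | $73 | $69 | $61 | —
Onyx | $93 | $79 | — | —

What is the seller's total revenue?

Pooled unit-bids ranked (top 6): 93 (Onyx-1), 86 (Pike-1), 83 (Pike-2), 79 (Onyx-2), 75 (Pike-3), 73 (Dune-1)
Highest rejected unit-bid = $69.
Allocation: Dune 1, Onyx 2, Pike 3. Every unit priced at $69.
Revenue = 6 × 69 = $414.

Total revenue: $414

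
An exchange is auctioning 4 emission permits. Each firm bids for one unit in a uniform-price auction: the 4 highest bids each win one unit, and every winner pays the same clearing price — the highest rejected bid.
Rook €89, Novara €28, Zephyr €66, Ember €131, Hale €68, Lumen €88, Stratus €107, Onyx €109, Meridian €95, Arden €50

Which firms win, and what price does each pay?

Ember, Onyx, Stratus, Meridian; each pays €89

Ordering the bids: 131 (Ember), 109 (Onyx), 107 (Stratus), 95 (Meridian), 89 (Rook), 88 (Lumen), …
Winners (4 units): Ember, Onyx, Stratus, Meridian.
First losing bid is Rook's €89, which sets the uniform price.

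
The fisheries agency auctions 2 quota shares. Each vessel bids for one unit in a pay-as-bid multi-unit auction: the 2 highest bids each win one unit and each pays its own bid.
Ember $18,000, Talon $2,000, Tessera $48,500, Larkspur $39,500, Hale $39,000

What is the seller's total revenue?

Ordering the bids: 48,500 (Tessera), 39,500 (Larkspur), 39,000 (Hale), 18,000 (Ember), …
The 2 highest are Tessera, Larkspur.
Total revenue = 48,500 + 39,500 = $88,000.

Total revenue: $88,000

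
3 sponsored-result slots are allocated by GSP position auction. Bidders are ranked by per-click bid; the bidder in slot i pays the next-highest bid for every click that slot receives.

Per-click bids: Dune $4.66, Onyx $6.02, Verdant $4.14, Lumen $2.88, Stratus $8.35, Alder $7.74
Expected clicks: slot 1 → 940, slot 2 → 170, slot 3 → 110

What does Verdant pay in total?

Verdant pays $0.00

Sorting advertisers: $8.35 (Stratus) > $7.74 (Alder) > $6.02 (Onyx) > $4.66 (Dune) > …
Verdant ranks below slot 3 → no slot, pays nothing.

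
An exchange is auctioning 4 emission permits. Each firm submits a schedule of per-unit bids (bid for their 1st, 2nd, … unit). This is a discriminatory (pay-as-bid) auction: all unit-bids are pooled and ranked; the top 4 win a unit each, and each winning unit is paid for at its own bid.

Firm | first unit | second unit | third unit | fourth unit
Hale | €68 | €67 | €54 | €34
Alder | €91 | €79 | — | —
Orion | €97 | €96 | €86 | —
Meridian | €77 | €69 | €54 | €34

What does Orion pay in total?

All unit-bids, highest first — top 4: 97 (Orion-1), 96 (Orion-2), 91 (Alder-1), 86 (Orion-3)
Next rejected bid: €79 (not a price — pay-as-bid).
Orion's winning unit-bids: 97 + 96 + 86 = €279.

Orion pays €279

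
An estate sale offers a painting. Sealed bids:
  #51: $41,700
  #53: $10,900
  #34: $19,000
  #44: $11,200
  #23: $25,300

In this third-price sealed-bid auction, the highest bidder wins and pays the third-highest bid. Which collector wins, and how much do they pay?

Bids ranked: 41,700 (#51) > 25,300 (#23) > 19,000 (#34) > 11,200 (#44) > 10,900 (#53)
#51 wins; payment is bid #3 in the ranking = $19,000.

#51 pays $19,000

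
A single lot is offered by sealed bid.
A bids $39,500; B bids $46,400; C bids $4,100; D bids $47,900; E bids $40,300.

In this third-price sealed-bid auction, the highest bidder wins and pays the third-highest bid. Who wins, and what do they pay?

D pays $40,300

Bids ranked: 47,900 (D) > 46,400 (B) > 40,300 (E) > 39,500 (A) > 4,100 (C)
D is highest; pays the third-highest bid, $40,300.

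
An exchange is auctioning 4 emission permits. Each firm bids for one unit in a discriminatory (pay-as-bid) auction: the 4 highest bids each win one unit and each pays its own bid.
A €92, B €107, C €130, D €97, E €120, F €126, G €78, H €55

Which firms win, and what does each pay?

C €130, F €126, E €120, B €107

Sorting: 130 (C), 126 (F), 120 (E), 107 (B), 97 (D), 92 (A), …
Top 4: C, F, E, B.
Each winner pays its own bid: C €130, F €126, E €120, B €107.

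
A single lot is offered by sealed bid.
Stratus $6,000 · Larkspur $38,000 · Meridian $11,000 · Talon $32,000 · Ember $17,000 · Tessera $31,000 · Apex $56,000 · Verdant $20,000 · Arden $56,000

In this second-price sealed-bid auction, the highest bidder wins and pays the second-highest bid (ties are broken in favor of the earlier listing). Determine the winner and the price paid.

Bids ranked: 56,000 (Apex) > 56,000 (Arden) > 38,000 (Larkspur) > 32,000 (Talon) > 31,000 (Tessera) > 20,000 (Verdant) > …
Apex and Arden tie at $56,000; tie-break gives it to Apex.
Apex wins with the highest bid; price is set by the runner-up at $56,000.

Apex pays $56,000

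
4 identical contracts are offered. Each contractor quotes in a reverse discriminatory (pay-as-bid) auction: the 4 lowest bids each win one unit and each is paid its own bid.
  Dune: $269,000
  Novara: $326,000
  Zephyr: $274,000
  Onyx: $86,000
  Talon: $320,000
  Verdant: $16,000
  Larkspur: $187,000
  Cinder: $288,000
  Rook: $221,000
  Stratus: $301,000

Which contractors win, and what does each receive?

Sorting: 16,000 (Verdant), 86,000 (Onyx), 187,000 (Larkspur), 221,000 (Rook), 269,000 (Dune), 274,000 (Zephyr), …
Lowest 4: Verdant, Onyx, Larkspur, Rook.
Each winner is paid its own bid: Verdant $16,000, Onyx $86,000, Larkspur $187,000, Rook $221,000.

Verdant $16,000, Onyx $86,000, Larkspur $187,000, Rook $221,000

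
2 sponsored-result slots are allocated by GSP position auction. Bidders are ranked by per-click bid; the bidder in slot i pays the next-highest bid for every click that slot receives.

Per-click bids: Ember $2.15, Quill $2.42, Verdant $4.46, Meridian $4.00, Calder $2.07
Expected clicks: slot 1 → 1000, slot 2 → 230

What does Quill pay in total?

Quill pays $0.00

Sorting advertisers: $4.46 (Verdant) > $4.00 (Meridian) > $2.42 (Quill) > …
Quill ranks below slot 2 → no slot, pays nothing.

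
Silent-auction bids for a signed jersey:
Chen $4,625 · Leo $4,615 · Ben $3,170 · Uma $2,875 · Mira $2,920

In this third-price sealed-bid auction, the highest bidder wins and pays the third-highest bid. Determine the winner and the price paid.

Chen pays $3,170

Bids in order: 4,625 (Chen) > 4,615 (Leo) > 3,170 (Ben) > 2,920 (Mira) > 2,875 (Uma)
Chen wins; payment is bid #3 in the ranking = $3,170.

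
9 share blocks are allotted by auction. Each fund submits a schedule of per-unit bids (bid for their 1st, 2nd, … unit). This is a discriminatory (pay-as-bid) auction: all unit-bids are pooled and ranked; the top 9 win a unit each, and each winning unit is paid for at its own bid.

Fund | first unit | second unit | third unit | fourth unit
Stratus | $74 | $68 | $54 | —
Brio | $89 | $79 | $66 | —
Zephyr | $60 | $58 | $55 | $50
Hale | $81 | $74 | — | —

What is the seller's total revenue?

Pooled unit-bids ranked (top 9): 89 (Brio-1), 81 (Hale-1), 79 (Brio-2), 74 (Stratus-1), 74 (Hale-2), 68 (Stratus-2), 66 (Brio-3), 60 (Zephyr-1), 58 (Zephyr-2)
Next rejected bid: $55 (not a price — pay-as-bid).
Each winning unit pays its own bid.
Revenue = 89 + 81 + 79 + 74 + 74 + 68 + 66 + 60 + 58 = $649.

Total revenue: $649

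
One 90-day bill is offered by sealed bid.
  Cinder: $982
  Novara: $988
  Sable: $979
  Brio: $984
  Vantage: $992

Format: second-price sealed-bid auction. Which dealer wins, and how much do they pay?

Vantage pays $988

Rule: the highest bidder wins and pays the second-highest bid.
Sorting bids: 992 (Vantage) > 988 (Novara) > 984 (Brio) > 982 (Cinder) > 979 (Sable)
Vantage is highest; pays the second-highest bid, $988.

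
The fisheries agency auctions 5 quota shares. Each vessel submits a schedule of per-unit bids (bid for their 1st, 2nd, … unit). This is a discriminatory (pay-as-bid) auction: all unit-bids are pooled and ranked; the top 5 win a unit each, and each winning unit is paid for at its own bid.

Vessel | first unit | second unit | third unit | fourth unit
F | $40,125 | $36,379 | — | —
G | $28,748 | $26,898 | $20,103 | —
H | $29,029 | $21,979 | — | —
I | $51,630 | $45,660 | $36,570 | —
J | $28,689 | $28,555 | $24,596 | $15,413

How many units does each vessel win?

F 2, I 3

Merging the schedules and taking the best 5: 51,630 (I-1), 45,660 (I-2), 40,125 (F-1), 36,570 (I-3), 36,379 (F-2)
Next rejected bid: $29,029 (not a price — pay-as-bid).
Allocation: F 2, I 3.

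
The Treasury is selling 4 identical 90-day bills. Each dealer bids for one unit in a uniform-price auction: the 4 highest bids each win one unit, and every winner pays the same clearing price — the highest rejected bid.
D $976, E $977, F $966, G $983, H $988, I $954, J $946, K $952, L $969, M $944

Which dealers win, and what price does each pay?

Ordering the bids: 988 (H), 983 (G), 977 (E), 976 (D), 969 (L), 966 (F), …
Winners (4 units): H, G, E, D.
Clearing price = highest rejected bid = $969.

H, G, E, D; each pays $969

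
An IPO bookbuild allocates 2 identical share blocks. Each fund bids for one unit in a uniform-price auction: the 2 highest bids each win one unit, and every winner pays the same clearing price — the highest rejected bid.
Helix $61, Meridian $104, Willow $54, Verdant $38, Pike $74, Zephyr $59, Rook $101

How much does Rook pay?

Ordering the bids: 104 (Meridian), 101 (Rook), 74 (Pike), 61 (Helix), …
The 2 highest are Meridian, Rook.
Clearing price = highest rejected bid = $74.
Rook wins → pays $74.

Rook pays $74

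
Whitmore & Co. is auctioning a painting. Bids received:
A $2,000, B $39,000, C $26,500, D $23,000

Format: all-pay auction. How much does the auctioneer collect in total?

Sorting bids: 39,000 (B) > 26,500 (C) > 23,000 (D) > 2,000 (A)
Every bidder forfeits their bid regardless of winning.
Revenue = 2,000 + 39,000 + 26,500 + 23,000 = $90,500.

Total revenue: $90,500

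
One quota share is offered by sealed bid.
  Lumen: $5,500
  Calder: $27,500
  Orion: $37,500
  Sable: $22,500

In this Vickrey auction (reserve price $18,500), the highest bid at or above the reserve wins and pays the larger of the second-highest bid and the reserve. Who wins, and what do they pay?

Vickrey auction (reserve price $18,500): the highest bid at or above the reserve wins and pays the larger of the second-highest bid and the reserve.
Sorting bids: 37,500 (Orion) > 27,500 (Calder) > 22,500 (Sable) > 5,500 (Lumen)
Orion has the top bid at or above the reserve ($37,500).
max(second-highest $27,500, reserve $18,500) = $27,500; the reserve does not bind.

Orion pays $27,500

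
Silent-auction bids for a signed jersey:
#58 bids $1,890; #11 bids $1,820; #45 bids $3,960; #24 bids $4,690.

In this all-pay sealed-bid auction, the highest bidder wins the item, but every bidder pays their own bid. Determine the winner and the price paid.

Sorting bids: 4,690 (#24) > 3,960 (#45) > 1,890 (#58) > 1,820 (#11)
#24 wins with the top bid; all bids are sunk regardless.

#24 pays $4,690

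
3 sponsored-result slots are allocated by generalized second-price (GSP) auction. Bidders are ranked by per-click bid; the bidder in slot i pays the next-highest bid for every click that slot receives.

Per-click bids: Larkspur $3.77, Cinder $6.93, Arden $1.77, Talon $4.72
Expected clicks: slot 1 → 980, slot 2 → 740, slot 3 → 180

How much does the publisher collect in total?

Total revenue: $7734.00

Ranked by bid: $6.93 (Cinder) > $4.72 (Talon) > $3.77 (Larkspur) > $1.77 (Arden)
Slot 1: Cinder pays $4.72 × 980 = $4625.60
Slot 2: Talon pays $3.77 × 740 = $2789.80
Slot 3: Larkspur pays $1.77 × 180 = $318.60
Total = $7734.00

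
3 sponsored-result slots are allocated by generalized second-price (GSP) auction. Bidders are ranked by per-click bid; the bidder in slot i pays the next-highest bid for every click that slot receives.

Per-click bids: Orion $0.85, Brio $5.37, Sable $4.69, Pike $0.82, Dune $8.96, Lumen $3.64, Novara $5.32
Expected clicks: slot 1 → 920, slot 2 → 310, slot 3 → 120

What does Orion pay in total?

Orion pays $0.00

Per-click bids in order: $8.96 (Dune) > $5.37 (Brio) > $5.32 (Novara) > $4.69 (Sable) > …
Orion ranks below slot 3 → no slot, pays nothing.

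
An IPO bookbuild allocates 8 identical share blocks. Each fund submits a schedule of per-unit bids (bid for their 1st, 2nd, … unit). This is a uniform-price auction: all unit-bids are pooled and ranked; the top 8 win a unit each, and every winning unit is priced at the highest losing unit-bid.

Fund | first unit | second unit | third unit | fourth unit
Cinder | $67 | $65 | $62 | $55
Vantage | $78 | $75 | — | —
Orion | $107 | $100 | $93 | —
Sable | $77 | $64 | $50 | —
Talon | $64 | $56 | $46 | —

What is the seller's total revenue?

Total revenue: $512

All unit-bids, highest first — top 8: 107 (Orion-1), 100 (Orion-2), 93 (Orion-3), 78 (Vantage-1), 77 (Sable-1), 75 (Vantage-2), 67 (Cinder-1), 65 (Cinder-2)
First bid not allocated: $64.
Allocation: Cinder 2, Orion 3, Sable 1, Vantage 2. Every unit priced at $64.
Revenue = 8 × 64 = $512.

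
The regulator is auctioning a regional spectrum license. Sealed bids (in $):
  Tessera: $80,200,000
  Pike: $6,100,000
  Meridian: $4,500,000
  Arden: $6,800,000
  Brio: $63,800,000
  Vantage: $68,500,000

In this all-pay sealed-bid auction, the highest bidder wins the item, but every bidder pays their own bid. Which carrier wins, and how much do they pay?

Tessera pays $80,200,000

Rule: the highest bidder wins the item, but every bidder pays their own bid.
Bids ranked: 80,200,000 (Tessera) > 68,500,000 (Vantage) > 63,800,000 (Brio) > 6,800,000 (Arden) > 6,100,000 (Pike) > 4,500,000 (Meridian)
Tessera is highest and takes the item; every bidder forfeits their bid.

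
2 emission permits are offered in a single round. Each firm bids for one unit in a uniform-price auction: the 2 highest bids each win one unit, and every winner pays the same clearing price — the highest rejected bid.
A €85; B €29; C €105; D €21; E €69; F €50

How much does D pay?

Bids ranked high→low: 105 (C), 85 (A), 69 (E), 50 (F), …
Top 2: C, A.
First losing bid is E's €69, which sets the uniform price.
D does not win → pays €0.

D pays €0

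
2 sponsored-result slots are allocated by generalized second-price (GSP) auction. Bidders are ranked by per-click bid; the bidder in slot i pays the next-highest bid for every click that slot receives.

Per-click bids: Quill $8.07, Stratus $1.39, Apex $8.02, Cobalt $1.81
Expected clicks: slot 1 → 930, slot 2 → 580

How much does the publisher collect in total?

Total revenue: $8508.40

Ranked by bid: $8.07 (Quill) > $8.02 (Apex) > $1.81 (Cobalt) > …
Slot 1: Quill pays $8.02 × 930 = $7458.60
Slot 2: Apex pays $1.81 × 580 = $1049.80
Total = $8508.40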